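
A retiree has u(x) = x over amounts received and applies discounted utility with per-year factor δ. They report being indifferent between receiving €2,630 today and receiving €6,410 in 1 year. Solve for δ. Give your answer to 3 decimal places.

δ ≈ 0.410

Equating discounted utilities: u(2630) = δ·u(6410) ⇒ δ = u(2630)/u(6410).
With u(x) = x: δ = 2630/6410 = 0.41030.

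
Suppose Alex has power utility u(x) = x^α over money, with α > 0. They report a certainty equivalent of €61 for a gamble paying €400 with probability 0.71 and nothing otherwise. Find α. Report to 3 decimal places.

α ≈ 0.182

EU(lottery) = 0.71·400^α + 0.29·0 = 0.71·400^α.
Setting u(61) equal to that: 61^α = 0.71·400^α ⇒ (61/400)^α = 0.71.
Take logs: α = ln 0.71 / ln(61/400) ≈ 0.18212.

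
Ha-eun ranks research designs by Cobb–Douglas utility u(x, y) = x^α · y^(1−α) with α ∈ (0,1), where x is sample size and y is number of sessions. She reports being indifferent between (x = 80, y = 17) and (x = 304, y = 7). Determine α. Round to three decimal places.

The Cobb–Douglas utilities coincide, so 80^α·17^(1−α) = 304^α·7^(1−α).
Rearrange to (80/304)^α = (7/17)^(1−α) and take logs: α·-1.335001 = (1−α)·-0.887303.
So α/(1−α) = (-0.887303)/(-1.335001) = 0.664646, and α = 0.664646/1.664646 ≈ 0.399.

α ≈ 0.399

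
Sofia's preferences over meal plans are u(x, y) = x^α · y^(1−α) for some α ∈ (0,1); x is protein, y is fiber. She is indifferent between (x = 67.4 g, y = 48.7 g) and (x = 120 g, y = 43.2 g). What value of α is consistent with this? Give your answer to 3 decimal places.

The Cobb–Douglas utilities coincide, so 67.4^α·48.7^(1−α) = 120^α·43.2^(1−α).
Rearrange to (67.4/120)^α = (43.2/48.7)^(1−α) and take logs: α·-0.576847 = (1−α)·-0.119839.
With A = -0.576847 and B = -0.119839: α·A = (1−α)·B, so α = B/(A+B) = -0.119839/-0.696686 ≈ 0.172.

α ≈ 0.172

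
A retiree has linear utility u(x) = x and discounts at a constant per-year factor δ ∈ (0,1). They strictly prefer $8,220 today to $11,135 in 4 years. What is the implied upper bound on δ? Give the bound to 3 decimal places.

Comparing present values: 8220 > δ^4·11135.
Hence δ^4 < 8220/11135 = 0.73821, and x ↦ x^(1/4) is increasing on (0,∞).
δ < (8220/11135)^(1/4) ≈ 0.927.

δ < 0.927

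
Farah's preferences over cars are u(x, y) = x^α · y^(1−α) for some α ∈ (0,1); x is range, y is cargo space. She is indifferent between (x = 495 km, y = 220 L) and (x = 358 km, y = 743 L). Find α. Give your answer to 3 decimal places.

Indifference: 495^α · 220^(1−α) = 358^α · 743^(1−α).
Taking logs: α·ln 495 + (1−α)·ln 220 = α·ln 358 + (1−α)·ln 743, i.e. α·0.324025 = (1−α)·1.217068.
With A = 0.324025 and B = 1.217068: α·A = (1−α)·B, so α = B/(A+B) = 1.217068/1.541093 ≈ 0.790.

α ≈ 0.790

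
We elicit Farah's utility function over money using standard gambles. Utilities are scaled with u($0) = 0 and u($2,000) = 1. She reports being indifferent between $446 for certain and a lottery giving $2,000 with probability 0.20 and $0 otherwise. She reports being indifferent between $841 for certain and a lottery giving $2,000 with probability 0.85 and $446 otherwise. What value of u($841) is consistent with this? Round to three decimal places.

0.880

The first gamble pins u($446): it must equal 0.20·1 + 0.80·0 = 0.20.
Then u($841) = 0.85·u($2,000) + 0.15·u($446) = 0.85·1.00 + 0.15·0.20 = 0.8800.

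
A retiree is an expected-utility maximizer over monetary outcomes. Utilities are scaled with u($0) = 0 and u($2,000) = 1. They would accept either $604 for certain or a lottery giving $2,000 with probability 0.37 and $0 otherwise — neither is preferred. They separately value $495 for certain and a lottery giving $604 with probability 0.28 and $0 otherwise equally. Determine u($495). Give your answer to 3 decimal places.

The first gamble pins u($604): it must equal 0.37·1 + 0.63·0 = 0.37.
Then u($495) = 0.28·u($604) + 0.72·u($0) = 0.28·0.37 + 0.72·0.00 = 0.1036.

0.104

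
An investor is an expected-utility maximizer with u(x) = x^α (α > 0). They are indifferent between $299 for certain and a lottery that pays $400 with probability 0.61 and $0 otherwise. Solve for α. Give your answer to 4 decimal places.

EU(lottery) = 0.61·400^α + 0.39·0 = 0.61·400^α.
Indifference: 299^α = 0.61·400^α, so (299/400)^α = 0.61.
Take logs: α = ln 0.61 / ln(299/400) ≈ 1.698490.

α ≈ 1.6985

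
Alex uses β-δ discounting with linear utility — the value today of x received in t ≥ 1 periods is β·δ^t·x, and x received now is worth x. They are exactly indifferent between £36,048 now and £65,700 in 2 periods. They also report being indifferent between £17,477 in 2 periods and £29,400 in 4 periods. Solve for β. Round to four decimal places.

The second indifference involves only future payoffs, so β cancels: β·δ^2·17477 = β·δ^4·29400, giving δ^2 = 17477/29400 = 0.59446, so δ = 0.77101.
Substituting δ into 36048 = β·δ^2·65700: β = 36048/(39055.745) ≈ 0.9230.

β ≈ 0.9230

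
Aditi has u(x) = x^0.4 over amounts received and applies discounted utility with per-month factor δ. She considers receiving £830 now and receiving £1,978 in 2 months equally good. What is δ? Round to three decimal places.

Equating discounted utilities: u(830) = δ^2·u(1978) ⇒ δ^2 = u(830)/u(1978).
With u(x) = x^0.4: δ^2 = 830^0.4/1978^0.4 = (830/1978)^0.4 = 0.70655.
Hence δ = (0.70655)^(1/2) = 0.84056.

δ ≈ 0.841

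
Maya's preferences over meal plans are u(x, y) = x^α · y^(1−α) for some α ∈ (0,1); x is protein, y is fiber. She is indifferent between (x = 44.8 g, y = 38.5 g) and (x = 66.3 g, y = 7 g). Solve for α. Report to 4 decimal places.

α ≈ 0.8131

The Cobb–Douglas utilities coincide, so 44.8^α·38.5^(1−α) = 66.3^α·7^(1−α).
Rearrange to (44.8/66.3)^α = (7/38.5)^(1−α) and take logs: α·-0.3919818 = (1−α)·-1.7047481.
With A = -0.3919818 and B = -1.7047481: α·A = (1−α)·B, so α = B/(A+B) = -1.7047481/-2.0967299 ≈ 0.8131.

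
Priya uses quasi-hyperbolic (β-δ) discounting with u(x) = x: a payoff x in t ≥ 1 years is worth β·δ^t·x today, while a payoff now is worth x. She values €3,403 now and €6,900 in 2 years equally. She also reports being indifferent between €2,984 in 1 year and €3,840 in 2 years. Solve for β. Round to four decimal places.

Both payoffs in the second observation are in the future, so β drops out: δ^1·2984 = δ^2·3840 ⇒ δ = 2984/3840 = 0.77708.
Now use the now-vs-future pair: 3403 = β·δ^2·6900 gives β = 3403/(0.60386·6900) ≈ 0.8167.

β ≈ 0.8167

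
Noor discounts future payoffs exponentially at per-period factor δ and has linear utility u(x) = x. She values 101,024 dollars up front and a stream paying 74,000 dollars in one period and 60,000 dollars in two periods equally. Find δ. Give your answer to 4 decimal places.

The stream is worth 74000δ + 60000δ² today, so 74000δ + 60000δ² = 101024.
So 60000δ² + 74000δ − 101024 = 0.
The positive root is δ = [−74000 + √(74000² + 4·60000·101024)] / (2·60000) = (−74000 + 172400.000)/120000 ≈ 0.8200.

δ ≈ 0.8200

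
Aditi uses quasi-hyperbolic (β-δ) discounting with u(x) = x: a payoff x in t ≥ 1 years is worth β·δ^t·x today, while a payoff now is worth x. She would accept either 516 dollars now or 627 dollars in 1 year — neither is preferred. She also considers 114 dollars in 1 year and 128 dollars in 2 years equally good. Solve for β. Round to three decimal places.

β ≈ 0.924

From the later pair, β·δ^1·114 = β·δ^2·128; dividing through, δ = 114/128 = 0.89062.
Now use the now-vs-future pair: 516 = β·δ·627 gives β = 516/(0.89062·627) ≈ 0.924.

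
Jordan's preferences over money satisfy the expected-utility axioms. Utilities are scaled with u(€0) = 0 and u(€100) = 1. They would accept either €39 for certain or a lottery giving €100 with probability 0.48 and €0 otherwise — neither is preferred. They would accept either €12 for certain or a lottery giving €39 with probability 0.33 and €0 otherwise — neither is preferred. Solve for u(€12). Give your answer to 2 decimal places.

0.16

The first gamble pins u(€39): it must equal 0.48·1 + 0.52·0 = 0.48.
Chaining: u(€12) = 0.33·0.48 + 0.67·0.00 = 0.1584.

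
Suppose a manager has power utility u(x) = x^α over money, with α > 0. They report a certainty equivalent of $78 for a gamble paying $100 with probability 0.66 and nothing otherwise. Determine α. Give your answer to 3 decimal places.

α ≈ 1.672

EU(lottery) = 0.66·100^α + 0.34·0 = 0.66·100^α.
Indifference: 78^α = 0.66·100^α, so (78/100)^α = 0.66.
Take logs: α = ln 0.66 / ln(78/100) ≈ 1.67235.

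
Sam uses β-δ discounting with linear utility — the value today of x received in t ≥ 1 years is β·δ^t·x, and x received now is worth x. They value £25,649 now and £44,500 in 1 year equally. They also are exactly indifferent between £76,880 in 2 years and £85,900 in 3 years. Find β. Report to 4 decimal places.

β ≈ 0.6440

From the later pair, β·δ^2·76880 = β·δ^3·85900; dividing through, δ = 76880/85900 = 0.89499.
Now use the now-vs-future pair: 25649 = β·δ·44500 gives β = 25649/(0.89499·44500) ≈ 0.6440.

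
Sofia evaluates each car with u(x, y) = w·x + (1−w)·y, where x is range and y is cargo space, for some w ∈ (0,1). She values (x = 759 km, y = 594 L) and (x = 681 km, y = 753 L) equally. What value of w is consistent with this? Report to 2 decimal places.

Equating utilities: w·759 + (1−w)·594 = w·681 + (1−w)·753.
w·(759−681) = (1−w)·(753−594), i.e. w·78 = (1−w)·159.
Hence w = 159/(78+159) = 159/237 = 0.67.

w = 0.67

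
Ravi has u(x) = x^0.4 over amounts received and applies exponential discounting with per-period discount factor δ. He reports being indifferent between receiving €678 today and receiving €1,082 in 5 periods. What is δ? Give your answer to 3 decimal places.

Equating discounted utilities: u(678) = δ^5·u(1082) ⇒ δ^5 = u(678)/u(1082).
With u(x) = x^0.4: δ^5 = 678^0.4/1082^0.4 = (678/1082)^0.4 = 0.82947.
Taking the 5th root: δ = 0.82947^(1/5) ≈ 0.963.

δ ≈ 0.963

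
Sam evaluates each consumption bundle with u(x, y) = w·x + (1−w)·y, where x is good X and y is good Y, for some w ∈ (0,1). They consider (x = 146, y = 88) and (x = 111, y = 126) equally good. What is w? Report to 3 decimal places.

u(146,88) = u(111,126) means w·146 + (1−w)·88 = w·111 + (1−w)·126.
Collecting terms: w·35 = (1−w)·38.
The marginal rate of substitution is 38/35, so w = 38/(35+38) = 0.521.

w = 0.521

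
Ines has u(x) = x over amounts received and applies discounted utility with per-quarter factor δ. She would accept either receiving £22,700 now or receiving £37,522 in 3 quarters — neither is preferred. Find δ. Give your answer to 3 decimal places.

Equating discounted utilities: u(22700) = δ^3·u(37522) ⇒ δ^3 = u(22700)/u(37522).
With u(x) = x: δ^3 = 22700/37522 = 0.60498.
So δ = 0.60498^(1/3) ≈ 0.846.

δ ≈ 0.846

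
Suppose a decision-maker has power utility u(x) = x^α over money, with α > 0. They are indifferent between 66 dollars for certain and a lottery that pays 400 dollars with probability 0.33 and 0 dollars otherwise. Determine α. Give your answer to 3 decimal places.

α ≈ 0.615

EU(lottery) = 0.33·400^α + 0.67·0 = 0.33·400^α.
Equating: 66^α = 0.33·400^α, i.e. 0.1650^α = 0.33.
Take logs: α = ln 0.33 / ln(66/400) ≈ 0.61531.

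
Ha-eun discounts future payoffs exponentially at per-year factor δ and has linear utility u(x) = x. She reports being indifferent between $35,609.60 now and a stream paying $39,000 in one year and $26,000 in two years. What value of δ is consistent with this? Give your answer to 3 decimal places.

δ ≈ 0.640

Present value of the stream is 39000·δ + 26000·δ². Indifference gives 39000δ + 26000δ² = 35609.60.
So 26000δ² + 39000δ − 35609.60 = 0.
By the quadratic formula (taking the positive root), δ = (−39000 + √5224398400.00) / 52000 ≈ 0.640.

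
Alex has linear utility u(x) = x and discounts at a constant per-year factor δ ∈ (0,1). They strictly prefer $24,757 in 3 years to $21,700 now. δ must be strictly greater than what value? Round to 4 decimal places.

Under u(x) = x this choice says 21700 < δ^3·24757.
Hence δ^3 > 21700/24757 = 0.87652, and x ↦ x^(1/3) is increasing on (0,∞).
δ > (21700/24757)^(1/3) ≈ 0.9570.

δ > 0.9570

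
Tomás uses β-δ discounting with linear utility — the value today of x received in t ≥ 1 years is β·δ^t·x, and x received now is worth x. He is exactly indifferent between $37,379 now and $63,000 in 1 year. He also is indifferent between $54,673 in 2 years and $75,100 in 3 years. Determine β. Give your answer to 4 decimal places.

The second indifference involves only future payoffs, so β cancels: β·δ^2·54673 = β·δ^3·75100, giving δ = 54673/75100 = 0.72800.
Now use the now-vs-future pair: 37379 = β·δ·63000 gives β = 37379/(0.72800·63000) ≈ 0.8150.

β ≈ 0.8150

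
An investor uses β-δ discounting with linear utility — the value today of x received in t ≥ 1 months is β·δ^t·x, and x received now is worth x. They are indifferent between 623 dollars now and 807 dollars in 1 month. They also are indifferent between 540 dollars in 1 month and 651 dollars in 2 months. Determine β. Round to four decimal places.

Both payoffs in the second observation are in the future, so β drops out: δ^1·540 = δ^2·651 ⇒ δ = 540/651 = 0.82949.
The first indifference: 623 = β·δ·807, so β = 623/(δ·807) = 623/(0.82949·807) ≈ 0.9307.

β ≈ 0.9307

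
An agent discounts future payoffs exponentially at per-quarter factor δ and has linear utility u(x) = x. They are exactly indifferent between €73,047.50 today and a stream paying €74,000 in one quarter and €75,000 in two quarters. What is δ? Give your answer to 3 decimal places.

δ ≈ 0.610

Present value of the stream is 74000·δ + 75000·δ². Indifference gives 74000δ + 75000δ² = 73047.50.
Rearranged: 75000δ² + 74000δ − 73047.50 = 0.
δ = (−74000 + √(74000² + 4·75000·73047.50)) / (2·75000) = (−74000 + √27390250000.00) / 150000 ≈ 0.610.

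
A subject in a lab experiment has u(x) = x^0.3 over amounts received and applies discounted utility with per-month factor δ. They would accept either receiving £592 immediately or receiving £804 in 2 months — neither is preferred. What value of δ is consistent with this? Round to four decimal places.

Equating discounted utilities: u(592) = δ^2·u(804) ⇒ δ^2 = u(592)/u(804).
With u(x) = x^0.3: δ^2 = 592^0.3/804^0.3 = (592/804)^0.3 = 0.91226.
So δ = 0.91226^(1/2) ≈ 0.9551.

δ ≈ 0.9551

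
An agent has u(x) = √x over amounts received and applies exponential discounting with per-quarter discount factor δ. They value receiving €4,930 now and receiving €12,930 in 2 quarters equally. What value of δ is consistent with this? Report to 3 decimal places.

δ ≈ 0.786

The payoff in 2 quarters is discounted by δ^2, so u(4930) = δ^2·u(12930) and δ^2 = u(4930)/u(12930).
Since u(x) = √x, δ^2 = √(4930/12930) = 0.61748.
Taking the square root: δ = 0.61748^(1/2) ≈ 0.786.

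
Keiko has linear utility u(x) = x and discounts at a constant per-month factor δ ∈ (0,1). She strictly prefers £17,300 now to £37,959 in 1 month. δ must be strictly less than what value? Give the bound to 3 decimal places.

δ < 0.456

The preference means 17300 > δ·37959.
Dividing through by 37959 gives δ < 0.45575.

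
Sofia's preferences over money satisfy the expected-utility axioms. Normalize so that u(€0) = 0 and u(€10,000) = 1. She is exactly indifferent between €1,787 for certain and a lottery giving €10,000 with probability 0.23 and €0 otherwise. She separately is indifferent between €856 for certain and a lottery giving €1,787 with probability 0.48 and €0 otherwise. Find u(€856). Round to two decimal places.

From the first indifference, u(€1,787) = 0.23·u(€10,000) + 0.77·u(€0) = 0.23·1 + 0.77·0 = 0.23.
The second indifference gives u(€856) = 0.48·u(€1,787) + 0.52·u(€0) = 0.48·0.23 + 0.52·0.00 = 0.1104.

0.11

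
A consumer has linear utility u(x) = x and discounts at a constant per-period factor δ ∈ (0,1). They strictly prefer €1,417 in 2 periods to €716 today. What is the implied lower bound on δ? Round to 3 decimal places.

δ > 0.711

Comparing present values: 716 < δ^2·1417.
Dividing by 1417: δ^2 > 0.50529. Both sides are positive, so the square root keeps the direction.
δ > (716/1417)^(1/2) ≈ 0.711.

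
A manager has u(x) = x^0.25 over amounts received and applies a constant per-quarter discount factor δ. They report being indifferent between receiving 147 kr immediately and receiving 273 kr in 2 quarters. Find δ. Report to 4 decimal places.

δ ≈ 0.9255

Indifference means u(147) = δ^2 · u(273), so δ^2 = u(147)/u(273).
With u(x) = x^0.25: δ^2 = 147^0.25/273^0.25 = (147/273)^0.25 = 0.85662.
So δ = 0.85662^(1/2) ≈ 0.9255.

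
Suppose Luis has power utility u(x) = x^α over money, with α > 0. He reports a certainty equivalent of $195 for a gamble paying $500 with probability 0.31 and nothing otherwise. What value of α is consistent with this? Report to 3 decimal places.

The lottery's expected utility is 0.31·u(500) + 0.69·u(0) = 0.31·500^α (since u(0) = 0 for α > 0).
Setting u(195) equal to that: 195^α = 0.31·500^α ⇒ (195/500)^α = 0.31.
Taking logs: α·ln(195/500) = ln(0.31), so α = -1.171183 / -0.941609 ≈ 1.244.

α ≈ 1.244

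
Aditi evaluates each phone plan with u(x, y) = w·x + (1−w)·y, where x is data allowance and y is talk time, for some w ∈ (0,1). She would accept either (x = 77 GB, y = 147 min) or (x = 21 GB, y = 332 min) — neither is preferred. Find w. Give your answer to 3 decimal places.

w = 0.768

Equating utilities: w·77 + (1−w)·147 = w·21 + (1−w)·332.
Collecting terms: w·56 = (1−w)·185.
So w/(1−w) = 185/56 = 3.3036, giving w = 185/(56+185) = 0.768.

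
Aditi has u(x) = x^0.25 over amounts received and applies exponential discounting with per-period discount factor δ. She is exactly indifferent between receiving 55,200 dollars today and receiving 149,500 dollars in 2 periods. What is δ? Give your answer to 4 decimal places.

Equating discounted utilities: u(55200) = δ^2·u(149500) ⇒ δ^2 = u(55200)/u(149500).
With u(x) = x^0.25: δ^2 = 55200^0.25/149500^0.25 = (55200/149500)^0.25 = 0.77951.
So δ = 0.77951^(1/2) ≈ 0.8829.

δ ≈ 0.8829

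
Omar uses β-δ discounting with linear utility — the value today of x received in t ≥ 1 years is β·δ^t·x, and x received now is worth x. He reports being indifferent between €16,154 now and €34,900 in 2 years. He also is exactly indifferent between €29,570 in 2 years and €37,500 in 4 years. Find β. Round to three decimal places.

β ≈ 0.587

Both payoffs in the second observation are in the future, so β drops out: δ^2·29570 = δ^4·37500 ⇒ δ^2 = 29570/37500 = 0.78853, so δ = 0.88799.
The first indifference: 16154 = β·δ^2·34900, so β = 16154/(δ^2·34900) = 16154/(0.78853·34900) ≈ 0.587.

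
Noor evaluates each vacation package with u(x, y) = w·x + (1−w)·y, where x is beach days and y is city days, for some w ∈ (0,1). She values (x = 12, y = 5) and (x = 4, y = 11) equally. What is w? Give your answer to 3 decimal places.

Indifference: w·12 + (1−w)·5 = w·4 + (1−w)·11.
w·(12−4) = (1−w)·(11−5), i.e. w·8 = (1−w)·6.
So w/(1−w) = 6/8 = 0.7500, giving w = 6/(8+6) = 0.429.

w = 0.429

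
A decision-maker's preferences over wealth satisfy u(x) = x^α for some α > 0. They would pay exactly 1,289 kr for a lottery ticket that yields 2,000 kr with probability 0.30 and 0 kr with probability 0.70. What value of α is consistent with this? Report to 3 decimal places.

α ≈ 2.741

The lottery's expected utility is 0.30·u(2000) + 0.70·u(0) = 0.30·2000^α (since u(0) = 0 for α > 0).
Indifference: 1289^α = 0.30·2000^α, so (1289/2000)^α = 0.30.
Taking logs: α·ln(1289/2000) = ln(0.30), so α = -1.203973 / -0.439280 ≈ 2.741.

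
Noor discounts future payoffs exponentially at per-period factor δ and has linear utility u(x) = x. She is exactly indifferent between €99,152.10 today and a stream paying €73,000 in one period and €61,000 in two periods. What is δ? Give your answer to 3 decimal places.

δ ≈ 0.810

Present value of the stream is 73000·δ + 61000·δ². Indifference gives 73000δ + 61000δ² = 99152.10.
So 61000δ² + 73000δ − 99152.10 = 0.
The positive root is δ = [−73000 + √(73000² + 4·61000·99152.10)] / (2·61000) = (−73000 + 171820.000)/122000 ≈ 0.810.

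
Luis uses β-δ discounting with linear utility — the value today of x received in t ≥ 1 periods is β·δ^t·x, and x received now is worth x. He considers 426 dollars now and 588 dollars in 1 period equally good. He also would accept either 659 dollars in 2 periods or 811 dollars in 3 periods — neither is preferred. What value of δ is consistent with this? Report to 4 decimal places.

The second indifference involves only future payoffs, so β cancels: β·δ^2·659 = β·δ^3·811, giving δ = 659/811 = 0.81258.

δ ≈ 0.8126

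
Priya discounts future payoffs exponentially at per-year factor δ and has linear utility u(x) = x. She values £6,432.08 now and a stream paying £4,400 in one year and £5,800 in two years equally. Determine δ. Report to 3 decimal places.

Equating present values: 6432.08 = 4400δ + 5800δ².
So 5800δ² + 4400δ − 6432.08 = 0.
δ = (−4400 + √(4400² + 4·5800·6432.08)) / (2·5800) = (−4400 + √168584256.00) / 11600 ≈ 0.740.

δ ≈ 0.740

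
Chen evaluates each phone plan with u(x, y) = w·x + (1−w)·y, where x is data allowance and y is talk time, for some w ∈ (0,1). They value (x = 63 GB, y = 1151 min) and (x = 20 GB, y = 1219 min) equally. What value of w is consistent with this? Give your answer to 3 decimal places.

w = 0.613

u(63,1151) = u(20,1219) means w·63 + (1−w)·1151 = w·20 + (1−w)·1219.
Collecting terms: w·43 = (1−w)·68.
The marginal rate of substitution is 68/43, so w = 68/(43+68) = 0.613.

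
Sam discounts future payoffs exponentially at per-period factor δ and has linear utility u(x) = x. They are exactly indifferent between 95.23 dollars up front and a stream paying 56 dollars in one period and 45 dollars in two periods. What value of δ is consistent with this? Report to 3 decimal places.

δ ≈ 0.960

The stream is worth 56δ + 45δ² today, so 56δ + 45δ² = 95.23.
Rearranged: 45δ² + 56δ − 95.23 = 0.
δ = (−56 + √(56² + 4·45·95.23)) / (2·45) = (−56 + √20277.40) / 90 ≈ 0.960.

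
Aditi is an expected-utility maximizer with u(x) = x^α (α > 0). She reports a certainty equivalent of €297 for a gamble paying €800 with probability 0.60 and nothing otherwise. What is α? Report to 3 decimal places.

The lottery's expected utility is 0.60·u(800) + 0.40·u(0) = 0.60·800^α (since u(0) = 0 for α > 0).
Equating: 297^α = 0.60·800^α, i.e. 0.3713^α = 0.60.
Taking logs: α·ln(297/800) = ln(0.60), so α = -0.510826 / -0.990880 ≈ 0.516.

α ≈ 0.516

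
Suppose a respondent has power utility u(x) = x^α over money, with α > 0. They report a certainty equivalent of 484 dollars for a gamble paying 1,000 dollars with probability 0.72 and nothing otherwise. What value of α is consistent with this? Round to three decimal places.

The lottery's expected utility is 0.72·u(1000) + 0.28·u(0) = 0.72·1000^α (since u(0) = 0 for α > 0).
Setting u(484) equal to that: 484^α = 0.72·1000^α ⇒ (484/1000)^α = 0.72.
α = ln(0.72) / ln(484/1000) = -0.328504/-0.725670 ≈ 0.453.

α ≈ 0.453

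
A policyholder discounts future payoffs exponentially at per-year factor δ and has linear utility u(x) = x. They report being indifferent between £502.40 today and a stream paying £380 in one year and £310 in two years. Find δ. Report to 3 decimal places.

Present value of the stream is 380·δ + 310·δ². Indifference gives 380δ + 310δ² = 502.40.
That is, 310δ² + 380δ − 502.40 = 0, a quadratic in δ.
δ = (−380 + √(380² + 4·310·502.40)) / (2·310) = (−380 + √767376.00) / 620 ≈ 0.800.

δ ≈ 0.800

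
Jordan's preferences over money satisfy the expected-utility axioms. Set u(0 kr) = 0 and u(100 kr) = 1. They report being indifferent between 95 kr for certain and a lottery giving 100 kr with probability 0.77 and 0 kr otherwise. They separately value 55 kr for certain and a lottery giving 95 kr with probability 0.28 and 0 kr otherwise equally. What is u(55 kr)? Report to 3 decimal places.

First, u(95 kr) = 0.77·u(100 kr) + 0.23·u(0 kr) = 0.77.
Chaining: u(55 kr) = 0.28·0.77 + 0.72·0.00 = 0.2156.

0.216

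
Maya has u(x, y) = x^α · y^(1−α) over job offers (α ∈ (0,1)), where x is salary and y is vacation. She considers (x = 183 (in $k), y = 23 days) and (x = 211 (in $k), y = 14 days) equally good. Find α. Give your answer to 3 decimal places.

The Cobb–Douglas utilities coincide, so 183^α·23^(1−α) = 211^α·14^(1−α).
Taking logs: α·ln 183 + (1−α)·ln 23 = α·ln 211 + (1−α)·ln 14, i.e. α·-0.142372 = (1−α)·-0.496437.
Thus α·(-0.638809) = -0.496437, so α = -0.496437/-0.638809 ≈ 0.777.

α ≈ 0.777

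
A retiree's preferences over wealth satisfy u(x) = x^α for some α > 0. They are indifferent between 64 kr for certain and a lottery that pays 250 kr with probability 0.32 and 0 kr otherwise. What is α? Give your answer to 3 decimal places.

α ≈ 0.836

EU(lottery) = 0.32·250^α + 0.68·0 = 0.32·250^α.
Indifference: 64^α = 0.32·250^α, so (64/250)^α = 0.32.
α = ln(0.32) / ln(64/250) = -1.139434/-1.362578 ≈ 0.836.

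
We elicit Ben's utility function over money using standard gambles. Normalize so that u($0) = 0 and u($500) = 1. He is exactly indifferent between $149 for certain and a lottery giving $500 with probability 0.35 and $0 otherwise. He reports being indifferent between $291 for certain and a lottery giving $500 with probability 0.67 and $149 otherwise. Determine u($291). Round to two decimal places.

First, u($149) = 0.35·u($500) + 0.65·u($0) = 0.35.
The second indifference gives u($291) = 0.67·u($500) + 0.33·u($149) = 0.67·1.00 + 0.33·0.35 = 0.7855.

0.79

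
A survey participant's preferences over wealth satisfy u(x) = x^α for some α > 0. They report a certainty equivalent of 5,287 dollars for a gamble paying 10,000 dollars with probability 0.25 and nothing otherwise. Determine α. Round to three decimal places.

α ≈ 2.175

EU(lottery) = 0.25·10000^α + 0.75·0 = 0.25·10000^α.
Equating: 5287^α = 0.25·10000^α, i.e. 0.5287^α = 0.25.
α = ln(0.25) / ln(5287/10000) = -1.386294/-0.637334 ≈ 2.175.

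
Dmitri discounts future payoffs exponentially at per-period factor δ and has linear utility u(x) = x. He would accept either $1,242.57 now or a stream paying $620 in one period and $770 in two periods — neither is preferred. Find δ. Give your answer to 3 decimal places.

The stream is worth 620δ + 770δ² today, so 620δ + 770δ² = 1242.57.
Rearranged: 770δ² + 620δ − 1242.57 = 0.
δ = (−620 + √(620² + 4·770·1242.57)) / (2·770) = (−620 + √4211515.60) / 1540 ≈ 0.930.

δ ≈ 0.930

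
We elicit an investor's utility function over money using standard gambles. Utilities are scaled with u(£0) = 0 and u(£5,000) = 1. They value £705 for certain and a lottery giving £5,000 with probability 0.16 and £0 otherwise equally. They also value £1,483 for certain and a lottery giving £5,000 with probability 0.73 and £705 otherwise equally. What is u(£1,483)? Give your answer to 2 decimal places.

From the first indifference, u(£705) = 0.16·u(£5,000) + 0.84·u(£0) = 0.16·1 + 0.84·0 = 0.16.
Then u(£1,483) = 0.73·u(£5,000) + 0.27·u(£705) = 0.73·1.00 + 0.27·0.16 = 0.7732.

0.77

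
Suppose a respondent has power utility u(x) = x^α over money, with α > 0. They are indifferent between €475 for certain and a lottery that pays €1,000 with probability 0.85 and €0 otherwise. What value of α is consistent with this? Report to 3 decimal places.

α ≈ 0.218

EU(lottery) = 0.85·1000^α + 0.15·0 = 0.85·1000^α.
Indifference: 475^α = 0.85·1000^α, so (475/1000)^α = 0.85.
Taking logs: α·ln(475/1000) = ln(0.85), so α = -0.162519 / -0.744440 ≈ 0.218.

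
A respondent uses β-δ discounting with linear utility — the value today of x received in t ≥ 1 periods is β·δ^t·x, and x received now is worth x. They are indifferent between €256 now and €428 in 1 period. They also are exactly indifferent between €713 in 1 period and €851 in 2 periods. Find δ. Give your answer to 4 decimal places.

δ ≈ 0.8378

The second indifference involves only future payoffs, so β cancels: β·δ^1·713 = β·δ^2·851, giving δ = 713/851 = 0.83784.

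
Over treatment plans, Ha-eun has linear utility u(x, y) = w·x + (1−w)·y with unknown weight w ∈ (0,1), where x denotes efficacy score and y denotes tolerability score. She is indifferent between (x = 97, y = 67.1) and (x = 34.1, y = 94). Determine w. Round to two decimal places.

Indifference: w·97 + (1−w)·67.1 = w·34.1 + (1−w)·94.
Rearranging, 62.9·w − 26.9·(1−w) = 0.
Hence w = 26.9/(62.9+26.9) = 26.9/89.8 = 0.30.

w = 0.30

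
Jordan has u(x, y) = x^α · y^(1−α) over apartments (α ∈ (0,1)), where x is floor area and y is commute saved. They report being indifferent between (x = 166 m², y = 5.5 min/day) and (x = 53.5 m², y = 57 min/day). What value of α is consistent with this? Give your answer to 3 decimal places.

The Cobb–Douglas utilities coincide, so 166^α·5.5^(1−α) = 53.5^α·57^(1−α).
(166/53.5)^α = (57/5.5)^(1−α); take logs: α·ln(166/53.5) = (1−α)·ln(57/5.5), i.e. α·1.132306 = (1−α)·2.338303.
Thus α·(3.470609) = 2.338303, so α = 2.338303/3.470609 ≈ 0.674.

α ≈ 0.674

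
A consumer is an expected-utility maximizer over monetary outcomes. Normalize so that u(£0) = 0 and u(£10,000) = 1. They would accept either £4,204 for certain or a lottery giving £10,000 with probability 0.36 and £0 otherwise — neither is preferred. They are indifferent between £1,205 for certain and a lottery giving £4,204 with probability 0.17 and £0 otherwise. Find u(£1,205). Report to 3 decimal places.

0.061

First, u(£4,204) = 0.36·u(£10,000) + 0.64·u(£0) = 0.36.
The second indifference gives u(£1,205) = 0.17·u(£4,204) + 0.83·u(£0) = 0.17·0.36 + 0.83·0.00 = 0.0612.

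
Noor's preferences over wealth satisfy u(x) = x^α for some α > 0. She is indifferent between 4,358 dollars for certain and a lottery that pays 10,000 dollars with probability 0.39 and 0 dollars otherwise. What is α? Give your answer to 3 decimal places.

α ≈ 1.134

The lottery's expected utility is 0.39·u(10000) + 0.61·u(0) = 0.39·10000^α (since u(0) = 0 for α > 0).
Indifference: 4358^α = 0.39·10000^α, so (4358/10000)^α = 0.39.
Take logs: α = ln 0.39 / ln(4358/10000) ≈ 1.13369.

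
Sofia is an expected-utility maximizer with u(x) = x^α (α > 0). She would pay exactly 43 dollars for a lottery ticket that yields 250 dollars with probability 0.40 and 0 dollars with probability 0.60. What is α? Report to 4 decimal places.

EU(lottery) = 0.40·250^α + 0.60·0 = 0.40·250^α.
Equating: 43^α = 0.40·250^α, i.e. 0.1720^α = 0.40.
Take logs: α = ln 0.40 / ln(43/250) ≈ 0.520543.

α ≈ 0.5205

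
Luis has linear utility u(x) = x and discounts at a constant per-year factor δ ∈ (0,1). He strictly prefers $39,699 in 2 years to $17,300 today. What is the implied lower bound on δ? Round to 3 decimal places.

δ > 0.660

The preference means 17300 < δ^2·39699.
Hence δ^2 > 17300/39699 = 0.43578, and x ↦ x^(1/2) is increasing on (0,∞).
δ > (17300/39699)^(1/2) ≈ 0.660.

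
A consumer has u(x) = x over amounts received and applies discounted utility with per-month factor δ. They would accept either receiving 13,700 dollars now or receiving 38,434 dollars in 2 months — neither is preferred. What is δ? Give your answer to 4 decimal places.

δ ≈ 0.5970

Equating discounted utilities: u(13700) = δ^2·u(38434) ⇒ δ^2 = u(13700)/u(38434).
With u(x) = x: δ^2 = 13700/38434 = 0.35646.
So δ = 0.35646^(1/2) ≈ 0.5970.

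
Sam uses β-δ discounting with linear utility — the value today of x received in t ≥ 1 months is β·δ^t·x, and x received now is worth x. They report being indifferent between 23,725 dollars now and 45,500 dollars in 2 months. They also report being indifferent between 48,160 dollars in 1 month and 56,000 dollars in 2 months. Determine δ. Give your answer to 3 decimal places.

δ ≈ 0.860

From the later pair, β·δ^1·48160 = β·δ^2·56000; dividing through, δ = 48160/56000 = 0.86000.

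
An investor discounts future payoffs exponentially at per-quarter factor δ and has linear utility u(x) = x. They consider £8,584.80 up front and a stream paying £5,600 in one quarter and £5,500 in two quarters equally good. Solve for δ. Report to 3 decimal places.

δ ≈ 0.840

Equating present values: 8584.80 = 5600δ + 5500δ².
Rearranged: 5500δ² + 5600δ − 8584.80 = 0.
By the quadratic formula (taking the positive root), δ = (−5600 + √220225600.00) / 11000 ≈ 0.840.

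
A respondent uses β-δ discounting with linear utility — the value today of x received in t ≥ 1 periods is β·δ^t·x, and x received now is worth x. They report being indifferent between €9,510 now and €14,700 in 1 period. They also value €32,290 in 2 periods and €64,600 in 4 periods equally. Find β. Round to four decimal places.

From the later pair, β·δ^2·32290 = β·δ^4·64600; dividing through, δ^2 = 32290/64600 = 0.49985, so δ = 0.70700.
Substituting δ into 9510 = β·δ·14700: β = 9510/(10392.861) ≈ 0.9151.

β ≈ 0.9151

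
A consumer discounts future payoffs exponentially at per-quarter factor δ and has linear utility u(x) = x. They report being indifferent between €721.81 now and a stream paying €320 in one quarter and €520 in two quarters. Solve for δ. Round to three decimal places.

The stream is worth 320δ + 520δ² today, so 320δ + 520δ² = 721.81.
That is, 520δ² + 320δ − 721.81 = 0, a quadratic in δ.
By the quadratic formula (taking the positive root), δ = (−320 + √1603764.80) / 1040 ≈ 0.910.

δ ≈ 0.910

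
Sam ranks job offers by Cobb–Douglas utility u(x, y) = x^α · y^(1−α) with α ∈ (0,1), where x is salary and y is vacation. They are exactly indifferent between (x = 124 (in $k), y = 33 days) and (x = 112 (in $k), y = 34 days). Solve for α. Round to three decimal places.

The Cobb–Douglas utilities coincide, so 124^α·33^(1−α) = 112^α·34^(1−α).
Rearrange to (124/112)^α = (34/33)^(1−α) and take logs: α·0.101783 = (1−α)·0.029853.
With A = 0.101783 and B = 0.029853: α·A = (1−α)·B, so α = B/(A+B) = 0.029853/0.131636 ≈ 0.227.

α ≈ 0.227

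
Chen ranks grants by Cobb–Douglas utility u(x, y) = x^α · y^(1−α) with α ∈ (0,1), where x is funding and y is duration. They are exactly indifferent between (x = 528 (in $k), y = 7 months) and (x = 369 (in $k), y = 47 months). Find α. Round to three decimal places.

Set the two utilities equal: 528^α·7^(1−α) = 369^α·47^(1−α).
Rearrange to (528/369)^α = (47/7)^(1−α) and take logs: α·0.358300 = (1−α)·1.904237.
With A = 0.358300 and B = 1.904237: α·A = (1−α)·B, so α = B/(A+B) = 1.904237/2.262537 ≈ 0.842.

α ≈ 0.842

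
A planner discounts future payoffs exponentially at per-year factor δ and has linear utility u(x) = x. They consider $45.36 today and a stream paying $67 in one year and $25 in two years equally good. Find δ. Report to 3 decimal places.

δ ≈ 0.560

The stream is worth 67δ + 25δ² today, so 67δ + 25δ² = 45.36.
Rearranged: 25δ² + 67δ − 45.36 = 0.
δ = (−67 + √(67² + 4·25·45.36)) / (2·25) = (−67 + √9025.00) / 50 ≈ 0.560.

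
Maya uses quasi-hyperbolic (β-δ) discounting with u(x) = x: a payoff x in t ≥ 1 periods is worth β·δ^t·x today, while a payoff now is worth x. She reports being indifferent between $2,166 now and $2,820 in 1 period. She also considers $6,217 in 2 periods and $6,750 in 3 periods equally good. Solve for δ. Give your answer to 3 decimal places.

Both payoffs in the second observation are in the future, so β drops out: δ^2·6217 = δ^3·6750 ⇒ δ = 6217/6750 = 0.92104.

δ ≈ 0.921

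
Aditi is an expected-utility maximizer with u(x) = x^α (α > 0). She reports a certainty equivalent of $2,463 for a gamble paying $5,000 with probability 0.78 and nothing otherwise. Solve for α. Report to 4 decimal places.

α ≈ 0.3509

Since u(0) = 0, the lottery's EU is 0.78·5000^α.
Equating: 2463^α = 0.78·5000^α, i.e. 0.4926^α = 0.78.
α = ln(0.78) / ln(2463/5000) = -0.2484614/-0.7080578 ≈ 0.3509.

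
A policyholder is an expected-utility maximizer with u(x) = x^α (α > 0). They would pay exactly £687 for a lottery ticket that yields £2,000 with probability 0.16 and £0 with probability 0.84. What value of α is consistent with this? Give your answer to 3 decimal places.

α ≈ 1.715

EU(lottery) = 0.16·2000^α + 0.84·0 = 0.16·2000^α.
Indifference: 687^α = 0.16·2000^α, so (687/2000)^α = 0.16.
α = ln(0.16) / ln(687/2000) = -1.832581/-1.068568 ≈ 1.715.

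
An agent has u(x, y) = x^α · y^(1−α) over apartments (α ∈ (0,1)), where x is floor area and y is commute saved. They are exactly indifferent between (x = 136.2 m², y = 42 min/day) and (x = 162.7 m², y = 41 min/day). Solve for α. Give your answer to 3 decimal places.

α ≈ 0.119

Set the two utilities equal: 136.2^α·42^(1−α) = 162.7^α·41^(1−α).
Taking logs: α·ln 136.2 + (1−α)·ln 42 = α·ln 162.7 + (1−α)·ln 41, i.e. α·-0.177784 = (1−α)·-0.024098.
Thus α·(-0.201882) = -0.024098, so α = -0.024098/-0.201882 ≈ 0.119.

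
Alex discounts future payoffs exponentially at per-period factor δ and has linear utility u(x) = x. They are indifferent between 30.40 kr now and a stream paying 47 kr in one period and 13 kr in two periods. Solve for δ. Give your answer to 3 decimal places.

δ ≈ 0.560

Equating present values: 30.40 = 47δ + 13δ².
So 13δ² + 47δ − 30.40 = 0.
The positive root is δ = [−47 + √(47² + 4·13·30.40)] / (2·13) = (−47 + 61.561)/26 ≈ 0.560.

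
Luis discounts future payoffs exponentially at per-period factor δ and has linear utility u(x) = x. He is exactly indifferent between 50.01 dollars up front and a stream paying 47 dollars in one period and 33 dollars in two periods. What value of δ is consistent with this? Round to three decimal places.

δ ≈ 0.710

The stream is worth 47δ + 33δ² today, so 47δ + 33δ² = 50.01.
That is, 33δ² + 47δ − 50.01 = 0, a quadratic in δ.
δ = (−47 + √(47² + 4·33·50.01)) / (2·33) = (−47 + √8810.32) / 66 ≈ 0.710.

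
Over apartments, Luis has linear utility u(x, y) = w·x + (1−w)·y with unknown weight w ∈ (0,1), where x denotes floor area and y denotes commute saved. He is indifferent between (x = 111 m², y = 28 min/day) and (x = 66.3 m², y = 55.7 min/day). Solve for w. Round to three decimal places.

u(111,28) = u(66.3,55.7) means w·111 + (1−w)·28 = w·66.3 + (1−w)·55.7.
w·(111−66.3) = (1−w)·(55.7−28), i.e. w·44.7 = (1−w)·27.7.
Hence w = 27.7/(44.7+27.7) = 27.7/72.4 = 0.383.

w = 0.383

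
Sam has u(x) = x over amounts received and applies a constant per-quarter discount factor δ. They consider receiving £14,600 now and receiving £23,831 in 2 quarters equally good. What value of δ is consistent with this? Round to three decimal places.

Indifference means u(14600) = δ^2 · u(23831), so δ^2 = u(14600)/u(23831).
With u(x) = x: δ^2 = 14600/23831 = 0.61265.
Hence δ = (0.61265)^(1/2) = 0.78272.

δ ≈ 0.783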